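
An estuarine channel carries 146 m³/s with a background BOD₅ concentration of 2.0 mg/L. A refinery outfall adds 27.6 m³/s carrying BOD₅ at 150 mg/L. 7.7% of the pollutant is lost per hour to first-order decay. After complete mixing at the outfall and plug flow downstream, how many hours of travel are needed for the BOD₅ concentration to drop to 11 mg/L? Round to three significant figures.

Flow-weighted average: C = (146.0·2.000 + 27.60·150.0) / 173.6 = 4432/173.6 = 25.53 mg/L.
7.7%/h lost → k = −ln(1 − 0.077) = 0.08013 h⁻¹.
25.53·exp(−k·t) = 11 → t = ln(25.53/11)/k = 37830 s = 10.51 h.

10.5 h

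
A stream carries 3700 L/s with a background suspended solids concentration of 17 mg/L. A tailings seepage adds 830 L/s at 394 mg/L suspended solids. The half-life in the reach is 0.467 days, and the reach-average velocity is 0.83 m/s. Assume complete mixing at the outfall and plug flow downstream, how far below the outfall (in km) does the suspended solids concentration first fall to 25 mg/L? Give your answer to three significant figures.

59.7 km

Mixed concentration C = ΣQC/ΣQ = (3700·17.00 + 830.0·394.0) / 4530 = 389900/4530 = 86.08 mg/L.
Half-life 0.467 d → k = ln 2 / 0.467 = 1.484 d⁻¹.
Set 86.08·exp(−k·t) = 25 → t = ln(86.08/25)/k = 71970 s = 19.99 h.
Distance = v·t = 0.83·71970 = 59730 m = 59.73 km.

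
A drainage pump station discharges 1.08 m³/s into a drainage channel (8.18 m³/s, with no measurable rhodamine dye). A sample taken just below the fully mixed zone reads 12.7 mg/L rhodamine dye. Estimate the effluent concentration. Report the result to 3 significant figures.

109 mg/L

Mass balance: 8.180·0 + 1.080·Cₑ = 9.260·12.70
→ Cₑ = (9.260·12.70 − 8.180·0) / 1.080 = 108.9 mg/L.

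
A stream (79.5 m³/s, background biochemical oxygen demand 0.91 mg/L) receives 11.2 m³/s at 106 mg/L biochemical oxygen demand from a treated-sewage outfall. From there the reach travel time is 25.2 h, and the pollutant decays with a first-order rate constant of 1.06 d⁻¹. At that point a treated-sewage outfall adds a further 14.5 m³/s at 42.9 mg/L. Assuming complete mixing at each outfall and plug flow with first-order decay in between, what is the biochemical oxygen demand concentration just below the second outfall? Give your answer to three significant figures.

Flow-weighted average: C = (79.50·0.9100 + 11.20·106.0) / 90.70 = 1260/90.70 = 13.89 mg/L; combined flow 90.70 m³/s.
First-order decay: C = 13.89·exp(−k·t) = 13.89·0.3286 = 4.563 mg/L.
At the second outfall, C = (90.70·4.563 + 14.50·42.90) / (90.70 + 14.50) = 9.847 mg/L.

9.85 mg/L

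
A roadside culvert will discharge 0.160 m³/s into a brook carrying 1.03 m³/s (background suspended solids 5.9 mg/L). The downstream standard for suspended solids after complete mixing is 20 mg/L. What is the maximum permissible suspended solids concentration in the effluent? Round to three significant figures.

111 mg/L

At the limit, (Qr·Cr + Qe·Cₑ)/(Qr + Qe) = 20:
Cₑ = (1.190·20 − 1.030·5.900) / 0.1600 = 110.8 mg/L.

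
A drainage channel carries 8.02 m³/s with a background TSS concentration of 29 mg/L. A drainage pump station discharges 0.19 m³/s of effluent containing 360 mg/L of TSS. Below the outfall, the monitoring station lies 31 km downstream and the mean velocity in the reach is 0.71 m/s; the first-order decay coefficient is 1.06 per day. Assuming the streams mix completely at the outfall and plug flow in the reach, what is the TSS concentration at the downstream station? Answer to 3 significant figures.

Mixed concentration C = ΣQC/ΣQ = (8.020·29.00 + 0.1900·360.0) / 8.210 = 301.0/8.210 = 36.66 mg/L.
Travel time t = 31·1000 / 0.71 = 43660 s = 12.13 h.
Applying C = C₀e^(−kt): 36.66 × 0.5853 = 21.46 mg/L.

21.5 mg/L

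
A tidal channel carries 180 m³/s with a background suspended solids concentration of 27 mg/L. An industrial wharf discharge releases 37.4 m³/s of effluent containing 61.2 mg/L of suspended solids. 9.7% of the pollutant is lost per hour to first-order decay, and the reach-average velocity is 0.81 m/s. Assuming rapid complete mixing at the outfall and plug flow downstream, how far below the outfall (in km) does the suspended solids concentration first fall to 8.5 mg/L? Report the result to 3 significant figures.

38.7 km

After mixing, C = (180.0·27.00 + 37.40·61.20) / 217.4 = 7149/217.4 = 32.88 mg/L.
9.7%/h lost → k = −ln(1 − 0.097) = 0.1020 h⁻¹.
Set 32.88·exp(−k·t) = 8.5 → t = ln(32.88/8.5)/k = 47730 s = 13.26 h.
Distance = v·t = 0.81·47730 = 38660 m = 38.66 km.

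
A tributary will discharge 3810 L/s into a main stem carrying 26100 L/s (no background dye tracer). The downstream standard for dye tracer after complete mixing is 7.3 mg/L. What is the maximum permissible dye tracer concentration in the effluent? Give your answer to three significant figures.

At the limit, (Qr·Cr + Qe·Cₑ)/(Qr + Qe) = 7.3:
Cₑ = (29910·7.3 − 26100·0) / 3810 = 57.31 mg/L.

57.3 mg/L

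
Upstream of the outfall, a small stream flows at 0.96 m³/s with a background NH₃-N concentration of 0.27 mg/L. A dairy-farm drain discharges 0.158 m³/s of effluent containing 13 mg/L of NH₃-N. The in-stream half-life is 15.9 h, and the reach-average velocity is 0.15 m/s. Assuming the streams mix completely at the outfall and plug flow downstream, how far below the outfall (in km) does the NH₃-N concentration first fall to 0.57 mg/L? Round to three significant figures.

16.0 km

Mixed concentration C = ΣQC/ΣQ = (0.9600·0.2700 + 0.1580·13.00) / 1.118 = 2.313/1.118 = 2.069 mg/L.
Half-life 15.9 h → k = ln 2 / 15.9 = 0.04359 h⁻¹ = 1.046 d⁻¹.
Set 2.069·exp(−k·t) = 0.57 → t = ln(2.069/0.57)/k = 106500 s = 29.57 h.
Distance = v·t = 0.15·106500 = 15970 m = 15.97 km.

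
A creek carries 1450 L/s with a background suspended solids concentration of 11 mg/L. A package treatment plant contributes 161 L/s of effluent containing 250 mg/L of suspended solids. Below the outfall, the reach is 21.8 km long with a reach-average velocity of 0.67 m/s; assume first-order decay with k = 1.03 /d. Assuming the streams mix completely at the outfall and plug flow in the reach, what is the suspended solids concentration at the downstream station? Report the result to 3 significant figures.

Mass balance: C = (1450·11.00 + 161.0·250.0) / 1611 = 56200/1611 = 34.89 mg/L.
Travel time t = 21.8·1000 / 0.67 = 32540 s = 9.038 h.
Applying C = C₀e^(−kt): 34.89 × 0.6785 = 23.67 mg/L.

23.7 mg/L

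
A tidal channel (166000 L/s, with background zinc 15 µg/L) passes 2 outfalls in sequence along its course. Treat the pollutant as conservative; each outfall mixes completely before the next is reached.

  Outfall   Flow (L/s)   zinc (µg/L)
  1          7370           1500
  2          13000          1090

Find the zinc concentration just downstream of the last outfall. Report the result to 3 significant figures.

149 µg/L

Outfall 1: combined Q = 173400 L/s; C = (166000·15.00 + 7370·1500)/173400 = 78.13 µg/L.
Outfall 2: combined Q = 186400 L/s; C = (173400·78.13 + 13000·1090)/186400 = 148.7 µg/L.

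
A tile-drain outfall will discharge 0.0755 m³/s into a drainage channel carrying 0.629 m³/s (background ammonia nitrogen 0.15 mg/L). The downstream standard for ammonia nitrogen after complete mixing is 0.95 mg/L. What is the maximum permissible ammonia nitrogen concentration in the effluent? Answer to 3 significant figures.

7.61 mg/L

At the limit, (Qr·Cr + Qe·Cₑ)/(Qr + Qe) = 0.95:
Cₑ = (0.7045·0.95 − 0.6290·0.1500) / 0.07550 = 7.615 mg/L.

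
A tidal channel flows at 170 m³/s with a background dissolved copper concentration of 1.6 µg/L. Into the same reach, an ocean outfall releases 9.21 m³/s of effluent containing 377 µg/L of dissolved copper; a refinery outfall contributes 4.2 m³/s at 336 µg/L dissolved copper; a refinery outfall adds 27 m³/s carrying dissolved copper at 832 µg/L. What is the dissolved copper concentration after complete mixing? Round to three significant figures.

131 µg/L

Conservation of mass: C = (170.0·1.600 + 9.210·377.0 + 4.200·336.0 + 27.00·832.0) / 210.4 = 27620/210.4 = 131.3 µg/L.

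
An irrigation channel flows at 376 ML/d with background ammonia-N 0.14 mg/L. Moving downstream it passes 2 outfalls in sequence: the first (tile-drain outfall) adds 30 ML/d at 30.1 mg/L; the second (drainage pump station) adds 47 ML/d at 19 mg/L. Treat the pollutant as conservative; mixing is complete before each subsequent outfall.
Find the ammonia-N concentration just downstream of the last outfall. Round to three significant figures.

Below outfall 1: Q → 406.0 ML/d, C = (376.0·0.1400 + 30.00·30.10)/406.0 = 2.354 mg/L.
Below outfall 2: Q → 453.0 ML/d, C = (406.0·2.354 + 47.00·19.00)/453.0 = 4.081 mg/L.

4.08 mg/L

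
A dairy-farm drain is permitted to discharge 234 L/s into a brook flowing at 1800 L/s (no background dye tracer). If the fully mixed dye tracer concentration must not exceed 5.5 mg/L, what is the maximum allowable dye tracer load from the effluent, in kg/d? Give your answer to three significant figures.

967 kg/d

Mass balance at the limit: 1800·0 + 234.0·Cₑ = 2034·5.5 → Cₑ = 47.81 mg/L.
234.0 L/s = 0.2340 m³/s. Load = 0.2340 m³/s × 47.81 g/m³ × 86 400 s/d = 966.6 kg/d.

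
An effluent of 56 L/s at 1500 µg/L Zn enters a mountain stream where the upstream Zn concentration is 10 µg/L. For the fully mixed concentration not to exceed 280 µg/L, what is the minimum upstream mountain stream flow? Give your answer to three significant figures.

Set C_mix = 280: (Q·10.00 + 56.00·1500) / (Q + 56.00) = 280
→ Q = 56.00·(1500 − 280)/(280 − 10.00) = 253.0 L/s.

253 L/s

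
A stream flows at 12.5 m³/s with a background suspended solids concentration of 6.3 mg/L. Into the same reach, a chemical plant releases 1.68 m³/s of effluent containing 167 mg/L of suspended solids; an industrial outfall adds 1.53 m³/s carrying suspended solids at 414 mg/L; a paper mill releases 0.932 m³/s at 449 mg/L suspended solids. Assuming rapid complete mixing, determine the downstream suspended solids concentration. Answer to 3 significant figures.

84.8 mg/L

Mixed concentration C = ΣQC/ΣQ = (12.50·6.300 + 1.680·167.0 + 1.530·414.0 + 0.9320·449.0) / 16.64 = 1411/16.64 = 84.80 mg/L.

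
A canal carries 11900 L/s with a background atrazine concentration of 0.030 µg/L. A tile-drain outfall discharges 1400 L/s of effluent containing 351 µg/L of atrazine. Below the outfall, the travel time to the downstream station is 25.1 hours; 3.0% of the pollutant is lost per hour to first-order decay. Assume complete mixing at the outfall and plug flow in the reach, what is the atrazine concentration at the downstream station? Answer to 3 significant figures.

After mixing, C = (11900·0.03000 + 1400·351.0) / 13300 = 491800/13300 = 36.97 µg/L.
3.0%/h lost → k = −ln(1 − 0.03) = 0.03046 h⁻¹.
After decay, C = 36.97 × e^(−kt) = 36.97 × 0.4656 = 17.21 µg/L.

17.2 µg/L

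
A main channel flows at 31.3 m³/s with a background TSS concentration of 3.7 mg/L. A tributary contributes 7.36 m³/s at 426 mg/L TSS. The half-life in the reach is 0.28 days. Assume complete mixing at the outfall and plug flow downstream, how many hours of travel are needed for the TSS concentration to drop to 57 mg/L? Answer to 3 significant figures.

After mixing, C = (31.30·3.700 + 7.360·426.0) / 38.66 = 3251/38.66 = 84.10 mg/L.
Half-life 0.28 d → k = ln 2 / 0.28 = 2.476 d⁻¹.
84.10·exp(−k·t) = 57 → t = ln(84.10/57)/k = 13570 s = 3.770 h.

3.77 h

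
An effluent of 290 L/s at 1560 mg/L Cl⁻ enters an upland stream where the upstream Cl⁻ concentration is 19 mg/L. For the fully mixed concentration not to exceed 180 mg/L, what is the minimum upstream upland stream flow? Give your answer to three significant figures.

2490 L/s

Set C_mix = 180: (Q·19.00 + 290.0·1560) / (Q + 290.0) = 180
→ Q = 290.0·(1560 − 180)/(180 − 19.00) = 2486 L/s.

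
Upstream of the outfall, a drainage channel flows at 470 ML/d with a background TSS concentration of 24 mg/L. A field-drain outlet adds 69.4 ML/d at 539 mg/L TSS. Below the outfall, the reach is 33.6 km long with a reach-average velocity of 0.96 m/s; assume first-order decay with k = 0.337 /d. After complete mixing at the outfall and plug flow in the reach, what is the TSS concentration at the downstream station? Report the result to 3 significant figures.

Mass balance: C = (470.0·24.00 + 69.40·539.0) / 539.4 = 48690/539.4 = 90.26 mg/L.
Travel time t = 33.6·1000 / 0.96 = 35000 s = 9.722 h.
After decay, C = 90.26 × e^(−kt) = 90.26 × 0.8724 = 78.74 mg/L.

78.7 mg/L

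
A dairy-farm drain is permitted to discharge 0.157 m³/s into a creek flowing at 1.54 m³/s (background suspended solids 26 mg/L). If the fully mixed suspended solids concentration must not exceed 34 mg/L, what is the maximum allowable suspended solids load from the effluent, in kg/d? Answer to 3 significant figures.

Mass balance at the limit: 1.540·26.00 + 0.1570·Cₑ = 1.697·34 → Cₑ = 112.5 mg/L.
Load = 0.1570 m³/s × 112.5 g/m³ × 86 400 s/d = 1526 kg/d.

1530 kg/d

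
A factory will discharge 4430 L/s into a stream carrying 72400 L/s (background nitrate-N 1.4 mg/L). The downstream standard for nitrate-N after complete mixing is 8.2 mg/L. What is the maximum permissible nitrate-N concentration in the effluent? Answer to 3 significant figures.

119 mg/L

At the limit, (Qr·Cr + Qe·Cₑ)/(Qr + Qe) = 8.2:
Cₑ = (76830·8.2 − 72400·1.400) / 4430 = 119.3 mg/L.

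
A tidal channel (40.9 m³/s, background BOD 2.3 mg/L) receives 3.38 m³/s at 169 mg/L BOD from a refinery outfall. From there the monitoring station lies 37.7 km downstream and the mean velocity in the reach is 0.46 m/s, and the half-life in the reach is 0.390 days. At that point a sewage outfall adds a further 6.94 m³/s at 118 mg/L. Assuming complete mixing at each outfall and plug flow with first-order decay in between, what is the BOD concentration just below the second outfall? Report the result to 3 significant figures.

Flow-weighted average: C = (40.90·2.300 + 3.380·169.0) / 44.28 = 665.3/44.28 = 15.02 mg/L; combined flow 44.28 m³/s.
Travel time t = 37.7·1000 / 0.46 = 81960 s = 22.77 h.
Half-life 0.390 d → k = ln 2 / 0.390 = 1.777 d⁻¹.
Decay over the reach: 15.02·exp(−kt) = 15.02·0.1853 = 2.784 mg/L.
Second outfall: C = (44.28·2.784 + 6.940·118.0)/51.22 = 18.39 mg/L.

18.4 mg/L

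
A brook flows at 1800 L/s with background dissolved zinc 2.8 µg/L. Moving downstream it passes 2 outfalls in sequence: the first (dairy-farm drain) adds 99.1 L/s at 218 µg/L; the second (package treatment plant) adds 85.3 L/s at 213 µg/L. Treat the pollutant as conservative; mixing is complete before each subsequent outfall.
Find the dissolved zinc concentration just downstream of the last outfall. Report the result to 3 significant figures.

After outfall 1: Q = 1800 + 99.10 = 1899 L/s; C = (1800·2.800 + 99.10·218.0)/1899 = 14.03 µg/L.
After outfall 2: Q = 1899 + 85.30 = 1984 L/s; C = (1899·14.03 + 85.30·213.0)/1984 = 22.58 µg/L.

22.6 µg/L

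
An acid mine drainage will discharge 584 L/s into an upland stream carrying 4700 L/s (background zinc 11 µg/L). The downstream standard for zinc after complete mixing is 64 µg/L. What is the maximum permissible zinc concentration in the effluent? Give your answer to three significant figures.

491 µg/L

At the limit, (Qr·Cr + Qe·Cₑ)/(Qr + Qe) = 64:
Cₑ = (5284·64 − 4700·11.00) / 584.0 = 490.5 µg/L.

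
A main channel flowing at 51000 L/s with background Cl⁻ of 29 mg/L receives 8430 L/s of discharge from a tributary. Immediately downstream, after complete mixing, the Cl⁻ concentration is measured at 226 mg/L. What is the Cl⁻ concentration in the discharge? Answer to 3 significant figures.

Mass balance: 51000·29.00 + 8430·Cₑ = 59430·226.0
→ Cₑ = (59430·226.0 − 51000·29.00) / 8430 = 1418 mg/L.

1420 mg/L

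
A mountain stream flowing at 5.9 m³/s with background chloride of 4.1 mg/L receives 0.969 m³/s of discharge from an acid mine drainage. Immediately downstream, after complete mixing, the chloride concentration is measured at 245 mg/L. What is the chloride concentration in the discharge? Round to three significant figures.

1710 mg/L

Mass balance: 5.900·4.100 + 0.9690·Cₑ = 6.869·245.0
→ Cₑ = (6.869·245.0 − 5.900·4.100) / 0.9690 = 1712 mg/L.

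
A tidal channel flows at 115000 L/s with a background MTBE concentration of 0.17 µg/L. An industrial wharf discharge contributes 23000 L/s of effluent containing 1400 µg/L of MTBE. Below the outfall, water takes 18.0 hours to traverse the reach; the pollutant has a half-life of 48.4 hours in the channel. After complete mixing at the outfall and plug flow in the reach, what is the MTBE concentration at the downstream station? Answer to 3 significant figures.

Mass balance: C = (115000·0.1700 + 23000·1400) / 138000 = 32220000/138000 = 233.5 µg/L.
Half-life 48.4 h → k = ln 2 / 48.4 = 0.01432 h⁻¹ = 0.3437 d⁻¹.
After decay, C = 233.5 × e^(−kt) = 233.5 × 0.7728 = 180.4 µg/L.

180 µg/L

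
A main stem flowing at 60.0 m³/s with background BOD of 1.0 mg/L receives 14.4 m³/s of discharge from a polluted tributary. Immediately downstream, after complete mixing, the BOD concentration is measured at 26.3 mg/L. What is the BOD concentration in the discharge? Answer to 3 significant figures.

Mass balance: 60.00·1.000 + 14.40·Cₑ = 74.40·26.30
→ Cₑ = (74.40·26.30 − 60.00·1.000) / 14.40 = 131.7 mg/L.

132 mg/L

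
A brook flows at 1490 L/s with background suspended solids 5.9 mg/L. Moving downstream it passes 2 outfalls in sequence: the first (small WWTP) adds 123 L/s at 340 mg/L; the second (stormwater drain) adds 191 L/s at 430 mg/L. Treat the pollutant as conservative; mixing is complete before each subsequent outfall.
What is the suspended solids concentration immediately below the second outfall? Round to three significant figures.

Below outfall 1: Q → 1613 L/s, C = (1490·5.900 + 123.0·340.0)/1613 = 31.38 mg/L.
Below outfall 2: Q → 1804 L/s, C = (1613·31.38 + 191.0·430.0)/1804 = 73.58 mg/L.

73.6 mg/L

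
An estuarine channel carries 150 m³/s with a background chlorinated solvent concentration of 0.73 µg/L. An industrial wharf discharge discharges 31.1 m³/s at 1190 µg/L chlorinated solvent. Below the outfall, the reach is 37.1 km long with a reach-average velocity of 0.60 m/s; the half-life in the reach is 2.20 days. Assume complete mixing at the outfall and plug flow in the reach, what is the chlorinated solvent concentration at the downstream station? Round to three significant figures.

Mixed concentration C = ΣQC/ΣQ = (150.0·0.7300 + 31.10·1190) / 181.1 = 37120/181.1 = 205.0 µg/L.
Travel time t = 37.1·1000 / 0.60 = 61830 s = 17.18 h.
Half-life 2.20 d → k = ln 2 / 2.20 = 0.3151 d⁻¹.
Applying C = C₀e^(−kt): 205.0 × 0.7981 = 163.6 µg/L.

164 µg/L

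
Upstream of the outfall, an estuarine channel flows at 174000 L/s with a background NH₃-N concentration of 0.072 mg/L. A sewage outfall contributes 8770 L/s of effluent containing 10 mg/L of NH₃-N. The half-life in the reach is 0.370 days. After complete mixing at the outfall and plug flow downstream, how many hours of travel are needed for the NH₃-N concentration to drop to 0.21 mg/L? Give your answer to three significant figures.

12.3 h

Flow-weighted average: C = (174000·0.07200 + 8770·10.00) / 182800 = 100200/182800 = 0.5484 mg/L.
Half-life 0.370 d → k = ln 2 / 0.370 = 1.873 d⁻¹.
0.5484·exp(−k·t) = 0.21 → t = ln(0.5484/0.21)/k = 44270 s = 12.30 h.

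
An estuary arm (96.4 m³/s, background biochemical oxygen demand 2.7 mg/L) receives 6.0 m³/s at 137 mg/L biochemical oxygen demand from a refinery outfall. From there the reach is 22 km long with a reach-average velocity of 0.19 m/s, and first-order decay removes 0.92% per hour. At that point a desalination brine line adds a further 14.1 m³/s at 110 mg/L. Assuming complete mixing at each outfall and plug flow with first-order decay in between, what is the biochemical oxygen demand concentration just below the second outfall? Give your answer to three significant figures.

20.2 mg/L

Mass balance: C = (96.40·2.700 + 6.000·137.0) / 102.4 = 1082/102.4 = 10.57 mg/L; combined flow 102.4 m³/s.
Travel time t = 22·1000 / 0.19 = 115800 s = 32.16 h.
0.92%/h lost → k = −ln(1 − 0.0092) = 0.009243 h⁻¹.
Applying C = C₀e^(−kt): 10.57 × 0.7428 = 7.851 mg/L.
At the second outfall, C = (102.4·7.851 + 14.10·110.0) / (102.4 + 14.10) = 20.21 mg/L.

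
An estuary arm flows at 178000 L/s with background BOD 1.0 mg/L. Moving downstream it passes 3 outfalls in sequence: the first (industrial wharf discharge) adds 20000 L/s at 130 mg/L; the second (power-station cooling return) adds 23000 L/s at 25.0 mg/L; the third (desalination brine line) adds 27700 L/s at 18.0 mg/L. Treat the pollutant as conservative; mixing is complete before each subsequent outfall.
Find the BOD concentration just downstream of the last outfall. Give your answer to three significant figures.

15.5 mg/L

After outfall 1: Q = 178000 + 20000 = 198000 L/s; C = (178000·1.000 + 20000·130.0)/198000 = 14.03 mg/L.
After outfall 2: Q = 198000 + 23000 = 221000 L/s; C = (198000·14.03 + 23000·25.00)/221000 = 15.17 mg/L.
After outfall 3: Q = 221000 + 27700 = 248700 L/s; C = (221000·15.17 + 27700·18.00)/248700 = 15.49 mg/L.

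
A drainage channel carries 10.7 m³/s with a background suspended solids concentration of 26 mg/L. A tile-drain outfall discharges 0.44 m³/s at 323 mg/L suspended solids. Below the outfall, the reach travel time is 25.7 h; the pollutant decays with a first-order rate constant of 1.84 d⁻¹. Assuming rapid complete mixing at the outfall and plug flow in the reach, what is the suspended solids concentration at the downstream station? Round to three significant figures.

5.26 mg/L

Mixed concentration C = ΣQC/ΣQ = (10.70·26.00 + 0.4400·323.0) / 11.14 = 420.3/11.14 = 37.73 mg/L.
Decay over the reach: 37.73·exp(−kt) = 37.73·0.1394 = 5.260 mg/L.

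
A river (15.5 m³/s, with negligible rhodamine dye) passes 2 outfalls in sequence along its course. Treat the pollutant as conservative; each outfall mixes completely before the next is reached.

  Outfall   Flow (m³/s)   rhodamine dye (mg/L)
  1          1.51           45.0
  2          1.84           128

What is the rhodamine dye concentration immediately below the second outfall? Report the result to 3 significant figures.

16.1 mg/L

After outfall 1: Q = 15.50 + 1.510 = 17.01 m³/s; C = (15.50·0 + 1.510·45.00)/17.01 = 3.995 mg/L.
After outfall 2: Q = 17.01 + 1.840 = 18.85 m³/s; C = (17.01·3.995 + 1.840·128.0)/18.85 = 16.10 mg/L.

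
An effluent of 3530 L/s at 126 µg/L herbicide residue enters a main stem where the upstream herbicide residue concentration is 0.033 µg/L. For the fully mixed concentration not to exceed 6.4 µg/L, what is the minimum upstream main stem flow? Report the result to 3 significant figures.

66300 L/s

Set C_mix = 6.4: (Q·0.03300 + 3530·126.0) / (Q + 3530) = 6.4
→ Q = 3530·(126.0 − 6.4)/(6.4 − 0.03300) = 66310 L/s.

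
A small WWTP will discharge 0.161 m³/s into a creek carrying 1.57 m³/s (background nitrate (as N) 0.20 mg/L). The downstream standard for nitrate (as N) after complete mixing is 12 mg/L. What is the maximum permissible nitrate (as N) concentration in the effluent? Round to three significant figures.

At the limit, (Qr·Cr + Qe·Cₑ)/(Qr + Qe) = 12:
Cₑ = (1.731·12 − 1.570·0.2000) / 0.1610 = 127.1 mg/L.

127 mg/L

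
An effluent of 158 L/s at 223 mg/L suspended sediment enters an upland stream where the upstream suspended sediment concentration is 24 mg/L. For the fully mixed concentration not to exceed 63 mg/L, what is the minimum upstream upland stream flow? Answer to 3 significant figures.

Set C_mix = 63: (Q·24.00 + 158.0·223.0) / (Q + 158.0) = 63
→ Q = 158.0·(223.0 − 63)/(63 − 24.00) = 648.2 L/s.

648 L/s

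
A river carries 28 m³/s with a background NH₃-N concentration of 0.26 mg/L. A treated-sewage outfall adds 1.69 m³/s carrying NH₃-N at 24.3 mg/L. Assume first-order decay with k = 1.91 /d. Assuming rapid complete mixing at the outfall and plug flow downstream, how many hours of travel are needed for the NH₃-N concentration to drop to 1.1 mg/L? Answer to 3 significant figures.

4.93 h

Flow-weighted average: C = (28.00·0.2600 + 1.690·24.30) / 29.69 = 48.35/29.69 = 1.628 mg/L.
1.628·exp(−k·t) = 1.1 → t = ln(1.628/1.1)/k = 17750 s = 4.929 h.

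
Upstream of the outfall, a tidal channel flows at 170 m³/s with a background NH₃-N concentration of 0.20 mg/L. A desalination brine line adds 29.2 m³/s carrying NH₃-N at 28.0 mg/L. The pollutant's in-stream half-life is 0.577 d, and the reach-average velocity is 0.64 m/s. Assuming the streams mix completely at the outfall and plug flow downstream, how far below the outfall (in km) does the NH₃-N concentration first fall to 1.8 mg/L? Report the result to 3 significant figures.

39.8 km

Flow-weighted average: C = (170.0·0.2000 + 29.20·28.00) / 199.2 = 851.6/199.2 = 4.275 mg/L.
Half-life 0.577 d → k = ln 2 / 0.577 = 1.201 d⁻¹.
Set 4.275·exp(−k·t) = 1.8 → t = ln(4.275/1.8)/k = 62210 s = 17.28 h.
Distance = v·t = 0.64·62210 = 39820 m = 39.82 km.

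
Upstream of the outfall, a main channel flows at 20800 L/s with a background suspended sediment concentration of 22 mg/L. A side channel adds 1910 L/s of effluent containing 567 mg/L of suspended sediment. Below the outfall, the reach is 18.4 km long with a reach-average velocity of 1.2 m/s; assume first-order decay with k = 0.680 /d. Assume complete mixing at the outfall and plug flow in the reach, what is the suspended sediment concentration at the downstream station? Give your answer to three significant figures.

Conservation of mass: C = (20800·22.00 + 1910·567.0) / 22710 = 1541000/22710 = 67.84 mg/L.
Travel time t = 18.4·1000 / 1.2 = 15330 s = 4.259 h.
After decay, C = 67.84 × e^(−kt) = 67.84 × 0.8863 = 60.12 mg/L.

60.1 mg/L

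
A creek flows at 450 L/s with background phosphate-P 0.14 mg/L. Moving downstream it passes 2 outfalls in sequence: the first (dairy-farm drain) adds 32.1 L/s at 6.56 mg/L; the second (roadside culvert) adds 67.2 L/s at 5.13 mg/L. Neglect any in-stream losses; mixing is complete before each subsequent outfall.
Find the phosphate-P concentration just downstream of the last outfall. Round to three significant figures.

1.13 mg/L

Below outfall 1: Q → 482.1 L/s, C = (450.0·0.1400 + 32.10·6.560)/482.1 = 0.5675 mg/L.
Below outfall 2: Q → 549.3 L/s, C = (482.1·0.5675 + 67.20·5.130)/549.3 = 1.126 mg/L.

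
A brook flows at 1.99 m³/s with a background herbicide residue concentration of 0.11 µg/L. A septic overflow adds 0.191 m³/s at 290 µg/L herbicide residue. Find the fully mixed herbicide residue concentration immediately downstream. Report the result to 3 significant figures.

25.5 µg/L

Flow-weighted average: C = (1.990·0.1100 + 0.1910·290.0) / 2.181 = 55.61/2.181 = 25.50 µg/L.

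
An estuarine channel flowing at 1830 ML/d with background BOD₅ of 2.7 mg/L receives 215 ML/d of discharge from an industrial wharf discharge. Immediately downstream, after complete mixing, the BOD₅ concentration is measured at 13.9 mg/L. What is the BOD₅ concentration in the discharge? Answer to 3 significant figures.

Mass balance: 1830·2.700 + 215.0·Cₑ = 2045·13.90
→ Cₑ = (2045·13.90 − 1830·2.700) / 215.0 = 109.2 mg/L.

109 mg/L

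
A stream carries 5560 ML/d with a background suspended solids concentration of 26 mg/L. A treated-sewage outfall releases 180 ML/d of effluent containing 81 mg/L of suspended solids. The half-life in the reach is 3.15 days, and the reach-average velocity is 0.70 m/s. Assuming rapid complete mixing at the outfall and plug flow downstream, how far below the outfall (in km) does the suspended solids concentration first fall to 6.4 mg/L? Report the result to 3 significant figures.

Mixed concentration C = ΣQC/ΣQ = (5560·26.00 + 180.0·81.00) / 5740 = 159100/5740 = 27.72 mg/L.
Half-life 3.15 d → k = ln 2 / 3.15 = 0.2200 d⁻¹.
Set 27.72·exp(−k·t) = 6.4 → t = ln(27.72/6.4)/k = 575600 s = 159.9 h.
Distance = v·t = 0.70·575600 = 402900 m = 402.9 km.

403 km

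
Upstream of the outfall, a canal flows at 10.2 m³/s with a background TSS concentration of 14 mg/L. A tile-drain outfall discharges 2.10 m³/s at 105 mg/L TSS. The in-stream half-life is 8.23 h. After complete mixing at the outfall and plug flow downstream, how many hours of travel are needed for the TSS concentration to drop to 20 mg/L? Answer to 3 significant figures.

Flow-weighted average: C = (10.20·14.00 + 2.100·105.0) / 12.30 = 363.3/12.30 = 29.54 mg/L.
Half-life 8.23 h → k = ln 2 / 8.23 = 0.08422 h⁻¹ = 2.021 d⁻¹.
29.54·exp(−k·t) = 20 → t = ln(29.54/20)/k = 16670 s = 4.629 h.

4.63 h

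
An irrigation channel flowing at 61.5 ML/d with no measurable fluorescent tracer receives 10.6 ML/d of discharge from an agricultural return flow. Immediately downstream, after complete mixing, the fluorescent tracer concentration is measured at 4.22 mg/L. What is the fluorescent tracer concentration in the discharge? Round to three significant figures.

28.7 mg/L

Mass balance: 61.50·0 + 10.60·Cₑ = 72.10·4.220
→ Cₑ = (72.10·4.220 − 61.50·0) / 10.60 = 28.70 mg/L.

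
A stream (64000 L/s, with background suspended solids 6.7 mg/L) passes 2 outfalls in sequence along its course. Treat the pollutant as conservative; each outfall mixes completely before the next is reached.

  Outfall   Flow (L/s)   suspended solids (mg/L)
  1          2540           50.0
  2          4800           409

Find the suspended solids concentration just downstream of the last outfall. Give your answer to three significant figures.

35.3 mg/L

Outfall 1: combined Q = 66540 L/s; C = (64000·6.700 + 2540·50.00)/66540 = 8.353 mg/L.
Outfall 2: combined Q = 71340 L/s; C = (66540·8.353 + 4800·409.0)/71340 = 35.31 mg/L.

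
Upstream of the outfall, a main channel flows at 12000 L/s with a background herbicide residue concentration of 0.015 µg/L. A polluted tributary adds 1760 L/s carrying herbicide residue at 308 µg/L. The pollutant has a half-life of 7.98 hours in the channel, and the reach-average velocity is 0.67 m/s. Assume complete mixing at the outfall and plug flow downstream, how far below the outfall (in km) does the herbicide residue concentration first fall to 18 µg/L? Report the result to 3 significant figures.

21.8 km

Conservation of mass: C = (12000·0.01500 + 1760·308.0) / 13760 = 542300/13760 = 39.41 µg/L.
Half-life 7.98 h → k = ln 2 / 7.98 = 0.08686 h⁻¹ = 2.085 d⁻¹.
Set 39.41·exp(−k·t) = 18 → t = ln(39.41/18)/k = 32480 s = 9.021 h.
Distance = v·t = 0.67·32480 = 21760 m = 21.76 km.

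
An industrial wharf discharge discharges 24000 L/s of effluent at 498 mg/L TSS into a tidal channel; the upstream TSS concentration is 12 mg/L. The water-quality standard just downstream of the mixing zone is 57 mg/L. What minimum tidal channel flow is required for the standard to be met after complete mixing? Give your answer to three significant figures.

Set C_mix = 57: (Q·12.00 + 24000·498.0) / (Q + 24000) = 57
→ Q = 24000·(498.0 − 57)/(57 − 12.00) = 235200 L/s.

235000 L/s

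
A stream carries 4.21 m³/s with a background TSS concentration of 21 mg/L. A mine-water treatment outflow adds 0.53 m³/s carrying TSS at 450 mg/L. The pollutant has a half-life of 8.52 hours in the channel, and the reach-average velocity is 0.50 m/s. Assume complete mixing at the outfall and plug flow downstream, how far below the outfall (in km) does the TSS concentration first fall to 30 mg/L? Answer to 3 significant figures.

18.4 km

Conservation of mass: C = (4.210·21.00 + 0.5300·450.0) / 4.740 = 326.9/4.740 = 68.97 mg/L.
Half-life 8.52 h → k = ln 2 / 8.52 = 0.08136 h⁻¹ = 1.953 d⁻¹.
Set 68.97·exp(−k·t) = 30 → t = ln(68.97/30)/k = 36840 s = 10.23 h.
Distance = v·t = 0.50·36840 = 18420 m = 18.42 km.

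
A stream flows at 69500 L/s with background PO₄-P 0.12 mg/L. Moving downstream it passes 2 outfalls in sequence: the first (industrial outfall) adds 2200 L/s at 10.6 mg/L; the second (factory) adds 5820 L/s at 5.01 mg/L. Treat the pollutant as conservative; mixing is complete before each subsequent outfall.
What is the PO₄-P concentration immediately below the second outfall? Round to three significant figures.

After outfall 1: Q = 69500 + 2200 = 71700 L/s; C = (69500·0.1200 + 2200·10.60)/71700 = 0.4416 mg/L.
After outfall 2: Q = 71700 + 5820 = 77520 L/s; C = (71700·0.4416 + 5820·5.010)/77520 = 0.7845 mg/L.

0.785 mg/L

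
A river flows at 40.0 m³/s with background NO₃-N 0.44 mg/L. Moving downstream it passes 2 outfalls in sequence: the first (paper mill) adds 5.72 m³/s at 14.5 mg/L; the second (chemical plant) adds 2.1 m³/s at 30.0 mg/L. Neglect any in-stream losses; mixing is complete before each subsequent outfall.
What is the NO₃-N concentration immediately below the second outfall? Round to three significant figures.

3.42 mg/L

After outfall 1: Q = 40.00 + 5.720 = 45.72 m³/s; C = (40.00·0.4400 + 5.720·14.50)/45.72 = 2.199 mg/L.
After outfall 2: Q = 45.72 + 2.100 = 47.82 m³/s; C = (45.72·2.199 + 2.100·30.00)/47.82 = 3.420 mg/L.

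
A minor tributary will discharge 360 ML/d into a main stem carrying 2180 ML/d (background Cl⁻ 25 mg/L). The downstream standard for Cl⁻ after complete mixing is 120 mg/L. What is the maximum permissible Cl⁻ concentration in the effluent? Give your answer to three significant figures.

695 mg/L

At the limit, (Qr·Cr + Qe·Cₑ)/(Qr + Qe) = 120:
Cₑ = (2540·120 − 2180·25.00) / 360.0 = 695.3 mg/L.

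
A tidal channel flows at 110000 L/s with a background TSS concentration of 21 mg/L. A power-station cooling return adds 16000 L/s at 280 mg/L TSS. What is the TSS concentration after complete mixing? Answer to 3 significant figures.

After mixing, C = (110000·21.00 + 16000·280.0) / 126000 = 6790000/126000 = 53.89 mg/L.

53.9 mg/L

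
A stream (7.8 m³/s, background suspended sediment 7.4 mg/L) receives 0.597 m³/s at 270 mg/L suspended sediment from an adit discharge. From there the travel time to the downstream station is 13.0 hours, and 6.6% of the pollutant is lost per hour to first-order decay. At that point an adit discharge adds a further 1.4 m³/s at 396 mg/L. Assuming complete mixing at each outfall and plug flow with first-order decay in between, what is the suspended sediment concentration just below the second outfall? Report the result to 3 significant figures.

65.8 mg/L

After mixing, C = (7.800·7.400 + 0.5970·270.0) / 8.397 = 218.9/8.397 = 26.07 mg/L; combined flow 8.397 m³/s.
6.6%/h lost → k = −ln(1 − 0.066) = 0.06828 h⁻¹.
Applying C = C₀e^(−kt): 26.07 × 0.4116 = 10.73 mg/L.
At the second outfall, C = (8.397·10.73 + 1.400·396.0) / (8.397 + 1.400) = 65.79 mg/L.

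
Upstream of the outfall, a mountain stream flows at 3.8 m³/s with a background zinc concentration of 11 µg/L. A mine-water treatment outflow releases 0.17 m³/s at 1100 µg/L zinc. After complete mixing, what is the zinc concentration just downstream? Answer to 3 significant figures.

57.6 µg/L

After mixing, C = (3.800·11.00 + 0.1700·1100) / 3.970 = 228.8/3.970 = 57.63 µg/L.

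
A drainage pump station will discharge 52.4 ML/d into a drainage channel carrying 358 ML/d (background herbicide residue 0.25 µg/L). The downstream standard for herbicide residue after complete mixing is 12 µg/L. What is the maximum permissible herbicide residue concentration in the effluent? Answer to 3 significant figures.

At the limit, (Qr·Cr + Qe·Cₑ)/(Qr + Qe) = 12:
Cₑ = (410.4·12 − 358.0·0.2500) / 52.40 = 92.28 µg/L.

92.3 µg/L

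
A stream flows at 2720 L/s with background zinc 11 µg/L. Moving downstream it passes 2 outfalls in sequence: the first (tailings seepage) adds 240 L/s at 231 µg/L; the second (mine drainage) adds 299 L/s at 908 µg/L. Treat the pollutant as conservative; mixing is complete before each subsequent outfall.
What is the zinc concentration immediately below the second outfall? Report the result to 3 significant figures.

109 µg/L

After outfall 1: Q = 2720 + 240.0 = 2960 L/s; C = (2720·11.00 + 240.0·231.0)/2960 = 28.84 µg/L.
After outfall 2: Q = 2960 + 299.0 = 3259 L/s; C = (2960·28.84 + 299.0·908.0)/3259 = 109.5 µg/L.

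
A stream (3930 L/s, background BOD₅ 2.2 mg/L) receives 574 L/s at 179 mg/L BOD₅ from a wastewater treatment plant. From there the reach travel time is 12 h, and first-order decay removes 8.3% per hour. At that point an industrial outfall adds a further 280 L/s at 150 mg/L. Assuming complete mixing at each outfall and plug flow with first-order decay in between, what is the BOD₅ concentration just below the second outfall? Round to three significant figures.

17.0 mg/L

After mixing, C = (3930·2.200 + 574.0·179.0) / 4504 = 111400/4504 = 24.73 mg/L; combined flow 4504 L/s.
8.3%/h lost → k = −ln(1 − 0.083) = 0.08665 h⁻¹.
Applying C = C₀e^(−kt): 24.73 × 0.3535 = 8.744 mg/L.
Second outfall: C = (4504·8.744 + 280.0·150.0)/4784 = 17.01 mg/L.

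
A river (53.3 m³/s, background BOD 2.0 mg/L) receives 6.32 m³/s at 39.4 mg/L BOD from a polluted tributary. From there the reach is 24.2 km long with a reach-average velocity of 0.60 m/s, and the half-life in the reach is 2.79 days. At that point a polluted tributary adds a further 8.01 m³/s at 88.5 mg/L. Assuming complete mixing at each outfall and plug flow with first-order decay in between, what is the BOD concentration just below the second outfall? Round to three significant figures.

Flow-weighted average: C = (53.30·2.000 + 6.320·39.40) / 59.62 = 355.6/59.62 = 5.965 mg/L; combined flow 59.62 m³/s.
Travel time t = 24.2·1000 / 0.60 = 40330 s = 11.20 h.
Half-life 2.79 d → k = ln 2 / 2.79 = 0.2484 d⁻¹.
Decay over the reach: 5.965·exp(−kt) = 5.965·0.8905 = 5.311 mg/L.
Second outfall: C = (59.62·5.311 + 8.010·88.50)/67.63 = 15.16 mg/L.

15.2 mg/L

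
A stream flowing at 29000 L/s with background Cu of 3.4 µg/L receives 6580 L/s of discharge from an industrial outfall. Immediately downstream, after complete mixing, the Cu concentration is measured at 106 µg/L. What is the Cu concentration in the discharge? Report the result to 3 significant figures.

558 µg/L

Mass balance: 29000·3.400 + 6580·Cₑ = 35580·106.0
→ Cₑ = (35580·106.0 − 29000·3.400) / 6580 = 558.2 µg/L.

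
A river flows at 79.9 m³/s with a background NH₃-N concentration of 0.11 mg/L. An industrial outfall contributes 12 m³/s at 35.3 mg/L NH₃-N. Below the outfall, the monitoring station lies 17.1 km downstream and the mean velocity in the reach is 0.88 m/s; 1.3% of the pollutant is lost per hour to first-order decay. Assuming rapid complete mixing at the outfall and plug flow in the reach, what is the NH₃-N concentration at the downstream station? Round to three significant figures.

Conservation of mass: C = (79.90·0.1100 + 12.00·35.30) / 91.90 = 432.4/91.90 = 4.705 mg/L.
Travel time t = 17.1·1000 / 0.88 = 19430 s = 5.398 h.
1.3%/h lost → k = −ln(1 − 0.013) = 0.01309 h⁻¹.
Applying C = C₀e^(−kt): 4.705 × 0.9318 = 4.384 mg/L.

4.38 mg/L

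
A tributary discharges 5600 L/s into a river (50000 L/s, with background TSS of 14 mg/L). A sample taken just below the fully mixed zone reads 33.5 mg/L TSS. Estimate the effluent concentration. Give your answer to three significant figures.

Mass balance: 50000·14.00 + 5600·Cₑ = 55600·33.50
→ Cₑ = (55600·33.50 − 50000·14.00) / 5600 = 207.6 mg/L.

208 mg/L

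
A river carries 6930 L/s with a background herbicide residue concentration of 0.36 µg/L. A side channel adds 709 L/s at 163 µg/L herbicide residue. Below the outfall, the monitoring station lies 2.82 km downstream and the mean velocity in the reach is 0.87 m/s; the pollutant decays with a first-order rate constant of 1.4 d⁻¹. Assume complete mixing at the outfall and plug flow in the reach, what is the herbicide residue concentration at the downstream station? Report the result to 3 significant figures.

14.7 µg/L

After mixing, C = (6930·0.3600 + 709.0·163.0) / 7639 = 118100/7639 = 15.46 µg/L.
Travel time t = 2.82·1000 / 0.87 = 3241 s = 0.9004 h.
After decay, C = 15.46 × e^(−kt) = 15.46 × 0.9488 = 14.66 µg/L.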